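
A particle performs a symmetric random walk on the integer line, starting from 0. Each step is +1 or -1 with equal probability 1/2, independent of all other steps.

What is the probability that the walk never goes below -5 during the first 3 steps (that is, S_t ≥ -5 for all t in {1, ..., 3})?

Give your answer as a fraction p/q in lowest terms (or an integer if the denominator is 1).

Answer: 1

Derivation:
Let f(t,s) = #length-t paths at position s with S_1..S_t all ≥ -5.
f(t,s) = f(t-1,s-1) + f(t-1,s+1) for s ≥ -5; f(t,s) = 0 for s < -5.
t=0: f(0,0)=1
t=1: f(1,-1)=1 f(1,1)=1
t=2: f(2,-2)=1 f(2,0)=2 f(2,2)=1
t=3: f(3,-3)=1 f(3,-1)=3 f(3,1)=3 f(3,3)=1
Σ_s f(3,s) = 8
P = 8/8 = 1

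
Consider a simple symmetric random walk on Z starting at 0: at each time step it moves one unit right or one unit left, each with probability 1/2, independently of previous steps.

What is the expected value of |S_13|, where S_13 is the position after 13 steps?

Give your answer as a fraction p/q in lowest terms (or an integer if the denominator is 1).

Answer: 3003/1024

Derivation:
S_13 takes values m ≡ 1 (mod 2) with |m| ≤ 13; P(S_13=m) = C(13,(13+m)/2)/2^13.
Total paths: 2^13 = 8192
Distribution: P(S=-13)=1/8192, P(S=-11)=13/8192, P(S=-9)=78/8192, P(S=-7)=286/8192, P(S=-5)=715/8192, P(S=-3)=1287/8192, P(S=-1)=1716/8192, P(S=1)=1716/8192, P(S=3)=1287/8192, P(S=5)=715/8192, P(S=7)=286/8192, P(S=9)=78/8192, P(S=11)=13/8192, P(S=13)=1/8192
E[|S_13|] = Σ_m |m|·P(S_13=m) = 24024/8192 = 3003/1024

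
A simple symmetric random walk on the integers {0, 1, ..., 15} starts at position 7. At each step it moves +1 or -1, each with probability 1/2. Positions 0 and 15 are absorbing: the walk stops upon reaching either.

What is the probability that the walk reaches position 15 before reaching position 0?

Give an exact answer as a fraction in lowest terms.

Symmetric walk (p = 1/2): the harmonic-function argument gives P(hit 15 before 0 | start at 7) = a/N.
P = 7/15 = 7/15

Answer: 7/15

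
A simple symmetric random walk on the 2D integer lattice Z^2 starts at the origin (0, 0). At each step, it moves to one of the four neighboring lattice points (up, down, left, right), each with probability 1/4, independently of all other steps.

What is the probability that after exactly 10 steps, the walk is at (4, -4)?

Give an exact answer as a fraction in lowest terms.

Answer: 315/131072

Derivation:
Let h be the number of horizontal steps (so 10-h are vertical). To end at (4,-4) need (h+4)/2 right-steps and ((10-h)-4)/2 up-steps.
Sum over h with 4 ≤ h ≤ 6, h ≡ 0 (mod 2), 10-h ≡ 0 (mod 2):
h=4: C(10,4)·C(4,4)·C(6,1) = 210·1·6 = 1260
h=6: C(10,6)·C(6,5)·C(4,0) = 210·6·1 = 1260
Total favorable: 2520
Total paths: 4^10 = 1048576
P = 2520/1048576 = 315/131072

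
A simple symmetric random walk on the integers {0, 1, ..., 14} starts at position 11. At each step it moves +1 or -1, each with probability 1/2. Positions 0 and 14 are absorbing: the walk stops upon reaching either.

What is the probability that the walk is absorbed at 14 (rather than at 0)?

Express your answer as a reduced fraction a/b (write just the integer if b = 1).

Symmetric walk (p = 1/2): the harmonic-function argument gives P(hit 14 before 0 | start at 11) = a/N.
P = 11/14 = 11/14

Answer: 11/14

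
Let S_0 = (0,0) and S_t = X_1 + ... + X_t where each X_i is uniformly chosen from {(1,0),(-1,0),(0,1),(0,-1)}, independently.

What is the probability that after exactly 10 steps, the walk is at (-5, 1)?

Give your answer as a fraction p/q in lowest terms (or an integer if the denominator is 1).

Answer: 675/131072

Derivation:
Let h be the number of horizontal steps (so 10-h are vertical). To end at (-5,1) need (h-5)/2 right-steps and ((10-h)+1)/2 up-steps.
Sum over h with 5 ≤ h ≤ 9, h ≡ 1 (mod 2), 10-h ≡ 1 (mod 2):
h=5: C(10,5)·C(5,0)·C(5,3) = 252·1·10 = 2520
h=7: C(10,7)·C(7,1)·C(3,2) = 120·7·3 = 2520
h=9: C(10,9)·C(9,2)·C(1,1) = 10·36·1 = 360
Total favorable: 5400
Total paths: 4^10 = 1048576
P = 5400/1048576 = 675/131072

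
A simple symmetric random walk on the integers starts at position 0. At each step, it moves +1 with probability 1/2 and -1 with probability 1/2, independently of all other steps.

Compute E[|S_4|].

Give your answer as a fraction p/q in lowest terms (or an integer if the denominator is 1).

S_4 takes values m ≡ 0 (mod 2) with |m| ≤ 4; P(S_4=m) = C(4,(4+m)/2)/2^4.
Total paths: 2^4 = 16
Distribution: P(S=-4)=1/16, P(S=-2)=4/16, P(S=0)=6/16, P(S=2)=4/16, P(S=4)=1/16
E[|S_4|] = Σ_m |m|·P(S_4=m) = 24/16 = 3/2

Answer: 3/2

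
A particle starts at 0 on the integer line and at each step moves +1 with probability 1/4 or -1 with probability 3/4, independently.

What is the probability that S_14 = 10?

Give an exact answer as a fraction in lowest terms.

To reach position 10 after 14 steps: need 12 steps of +1 and 2 steps of -1.
Number of such sequences: C(14,12) = 91
Each has probability (1/4)^12 · (3/4)^2 = 9/268435456
P = 91 · 9/268435456 = 819/268435456

Answer: 819/268435456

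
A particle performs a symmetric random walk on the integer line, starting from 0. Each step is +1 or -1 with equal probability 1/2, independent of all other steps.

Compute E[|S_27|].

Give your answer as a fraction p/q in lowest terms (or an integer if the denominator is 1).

Answer: 35102025/8388608

Derivation:
S_27 takes values m ≡ 1 (mod 2) with |m| ≤ 27; P(S_27=m) = C(27,(27+m)/2)/2^27.
Total paths: 2^27 = 134217728
Distribution: P(S=-27)=1/134217728, P(S=-25)=27/134217728, P(S=-23)=351/134217728, P(S=-21)=2925/134217728, P(S=-19)=17550/134217728, P(S=-17)=80730/134217728, P(S=-15)=296010/134217728, P(S=-13)=888030/134217728, P(S=-11)=2220075/134217728, P(S=-9)=4686825/134217728, P(S=-7)=8436285/134217728, P(S=-5)=13037895/134217728, P(S=-3)=17383860/134217728, P(S=-1)=20058300/134217728, P(S=1)=20058300/134217728, P(S=3)=17383860/134217728, P(S=5)=13037895/134217728, P(S=7)=8436285/134217728, P(S=9)=4686825/134217728, P(S=11)=2220075/134217728, P(S=13)=888030/134217728, P(S=15)=296010/134217728, P(S=17)=80730/134217728, P(S=19)=17550/134217728, P(S=21)=2925/134217728, P(S=23)=351/134217728, P(S=25)=27/134217728, P(S=27)=1/134217728
E[|S_27|] = Σ_m |m|·P(S_27=m) = 561632400/134217728 = 35102025/8388608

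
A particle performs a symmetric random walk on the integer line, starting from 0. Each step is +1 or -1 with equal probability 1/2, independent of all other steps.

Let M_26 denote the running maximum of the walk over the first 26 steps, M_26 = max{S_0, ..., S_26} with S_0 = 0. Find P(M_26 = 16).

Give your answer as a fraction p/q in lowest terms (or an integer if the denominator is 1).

Answer: 16445/16777216

Derivation:
Let M_26 = max(S_0,...,S_26). Use the reflection principle: for j ≥ 1, #{paths with M_26 ≥ j} = #{S_26 ≥ j} + #{S_26 ≥ j+1}.
By reflection, #{M_26 ≥ 16} = #{S_26 ≥ 16} + #{S_26 ≥ 17} = 83682 + 17902 = 101584.
#{M_26 ≥ 17} = #{S_26 ≥ 17} + #{S_26 ≥ 18} = 17902 + 17902 = 35804.
#{M_26 = 16} = 101584 - 35804 = 65780.
P(M_26 = 16) = 65780/67108864 = 16445/16777216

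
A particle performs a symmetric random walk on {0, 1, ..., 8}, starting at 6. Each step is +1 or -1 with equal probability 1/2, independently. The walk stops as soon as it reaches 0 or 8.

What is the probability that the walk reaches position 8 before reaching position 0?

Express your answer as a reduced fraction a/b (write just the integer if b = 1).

Symmetric walk (p = 1/2): the harmonic-function argument gives P(hit 8 before 0 | start at 6) = a/N.
P = 6/8 = 3/4

Answer: 3/4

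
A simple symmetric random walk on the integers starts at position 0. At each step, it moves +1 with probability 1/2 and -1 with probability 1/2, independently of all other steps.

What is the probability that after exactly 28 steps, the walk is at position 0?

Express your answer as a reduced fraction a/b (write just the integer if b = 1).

Answer: 5014575/33554432

Derivation:
To return to 0 after 28 steps: need exactly 14 steps of +1 and 14 of -1.
Favorable paths: C(28,14) = 40116600
Total paths: 2^28 = 268435456
P = 40116600/268435456 = 5014575/33554432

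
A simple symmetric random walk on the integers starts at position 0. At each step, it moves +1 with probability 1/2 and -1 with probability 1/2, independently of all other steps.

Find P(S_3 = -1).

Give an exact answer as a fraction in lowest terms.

Answer: 3/8

Derivation:
To reach position -1 after 3 steps: need 1 step of +1 and 2 of -1.
Favorable paths: C(3,1) = 3
Total paths: 2^3 = 8
P = 3/8 = 3/8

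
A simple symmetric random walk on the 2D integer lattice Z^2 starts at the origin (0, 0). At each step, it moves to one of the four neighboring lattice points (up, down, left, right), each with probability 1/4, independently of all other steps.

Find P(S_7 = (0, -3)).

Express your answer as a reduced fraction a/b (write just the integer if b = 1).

Let h be the number of horizontal steps (so 7-h are vertical). To end at (0,-3) need (h+0)/2 right-steps and ((7-h)-3)/2 up-steps.
Sum over h with 0 ≤ h ≤ 4, h ≡ 0 (mod 2), 7-h ≡ 1 (mod 2):
h=0: C(7,0)·C(0,0)·C(7,2) = 1·1·21 = 21
h=2: C(7,2)·C(2,1)·C(5,1) = 21·2·5 = 210
h=4: C(7,4)·C(4,2)·C(3,0) = 35·6·1 = 210
Total favorable: 441
Total paths: 4^7 = 16384
P = 441/16384 = 441/16384

Answer: 441/16384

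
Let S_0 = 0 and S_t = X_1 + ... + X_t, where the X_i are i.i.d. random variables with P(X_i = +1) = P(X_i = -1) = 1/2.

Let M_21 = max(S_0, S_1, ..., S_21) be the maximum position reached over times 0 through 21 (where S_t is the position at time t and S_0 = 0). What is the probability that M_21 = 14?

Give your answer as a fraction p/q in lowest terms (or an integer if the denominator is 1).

Answer: 665/1048576

Derivation:
Let M_21 = max(S_0,...,S_21). Use the reflection principle: for j ≥ 1, #{paths with M_21 ≥ j} = #{S_21 ≥ j} + #{S_21 ≥ j+1}.
By reflection, #{M_21 ≥ 14} = #{S_21 ≥ 14} + #{S_21 ≥ 15} = 1562 + 1562 = 3124.
#{M_21 ≥ 15} = #{S_21 ≥ 15} + #{S_21 ≥ 16} = 1562 + 232 = 1794.
#{M_21 = 14} = 3124 - 1794 = 1330.
P(M_21 = 14) = 1330/2097152 = 665/1048576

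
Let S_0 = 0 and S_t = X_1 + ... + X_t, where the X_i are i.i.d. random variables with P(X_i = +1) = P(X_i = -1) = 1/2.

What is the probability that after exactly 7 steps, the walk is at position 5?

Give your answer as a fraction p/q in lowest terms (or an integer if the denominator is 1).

Answer: 7/128

Derivation:
To reach position 5 after 7 steps: need 6 steps of +1 and 1 of -1.
Favorable paths: C(7,6) = 7
Total paths: 2^7 = 128
P = 7/128 = 7/128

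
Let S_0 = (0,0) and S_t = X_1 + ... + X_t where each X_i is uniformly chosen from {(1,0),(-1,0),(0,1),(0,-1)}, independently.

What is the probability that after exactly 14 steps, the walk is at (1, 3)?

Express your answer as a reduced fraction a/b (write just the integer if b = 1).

Let h be the number of horizontal steps (so 14-h are vertical). To end at (1,3) need (h+1)/2 right-steps and ((14-h)+3)/2 up-steps.
Sum over h with 1 ≤ h ≤ 11, h ≡ 1 (mod 2), 14-h ≡ 1 (mod 2):
h=1: C(14,1)·C(1,1)·C(13,8) = 14·1·1287 = 18018
h=3: C(14,3)·C(3,2)·C(11,7) = 364·3·330 = 360360
h=5: C(14,5)·C(5,3)·C(9,6) = 2002·10·84 = 1681680
h=7: C(14,7)·C(7,4)·C(7,5) = 3432·35·21 = 2522520
h=9: C(14,9)·C(9,5)·C(5,4) = 2002·126·5 = 1261260
h=11: C(14,11)·C(11,6)·C(3,3) = 364·462·1 = 168168
Total favorable: 6012006
Total paths: 4^14 = 268435456
P = 6012006/268435456 = 3006003/134217728

Answer: 3006003/134217728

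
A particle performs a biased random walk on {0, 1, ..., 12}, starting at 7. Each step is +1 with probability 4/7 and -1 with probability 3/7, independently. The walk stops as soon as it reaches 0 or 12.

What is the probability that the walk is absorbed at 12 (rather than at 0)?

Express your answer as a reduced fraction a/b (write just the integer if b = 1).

Answer: 14537728/16245775

Derivation:
Biased walk: p = 4/7, q = 3/7, r = q/p = 3/4
Gambler's ruin: P(hit 12 before 0 | start at 7) = (1 - r^a)/(1 - r^N)
r^7 = 2187/16384; r^12 = 531441/16777216
P = (1 - 2187/16384) / (1 - 531441/16777216) = 14197/16384 / 16245775/16777216 = 14537728/16245775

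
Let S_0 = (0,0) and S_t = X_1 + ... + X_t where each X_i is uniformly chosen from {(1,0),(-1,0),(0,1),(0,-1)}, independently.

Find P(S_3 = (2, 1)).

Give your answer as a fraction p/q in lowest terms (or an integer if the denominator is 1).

Let h be the number of horizontal steps (so 3-h are vertical). To end at (2,1) need (h+2)/2 right-steps and ((3-h)+1)/2 up-steps.
Sum over h with 2 ≤ h ≤ 2, h ≡ 0 (mod 2), 3-h ≡ 1 (mod 2):
h=2: C(3,2)·C(2,2)·C(1,1) = 3·1·1 = 3
Total favorable: 3
Total paths: 4^3 = 64
P = 3/64 = 3/64

Answer: 3/64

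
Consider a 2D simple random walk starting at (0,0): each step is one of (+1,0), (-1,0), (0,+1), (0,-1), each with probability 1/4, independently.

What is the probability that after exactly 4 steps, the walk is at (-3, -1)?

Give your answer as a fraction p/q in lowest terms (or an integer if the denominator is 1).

Let h be the number of horizontal steps (so 4-h are vertical). To end at (-3,-1) need (h-3)/2 right-steps and ((4-h)-1)/2 up-steps.
Sum over h with 3 ≤ h ≤ 3, h ≡ 1 (mod 2), 4-h ≡ 1 (mod 2):
h=3: C(4,3)·C(3,0)·C(1,0) = 4·1·1 = 4
Total favorable: 4
Total paths: 4^4 = 256
P = 4/256 = 1/64

Answer: 1/64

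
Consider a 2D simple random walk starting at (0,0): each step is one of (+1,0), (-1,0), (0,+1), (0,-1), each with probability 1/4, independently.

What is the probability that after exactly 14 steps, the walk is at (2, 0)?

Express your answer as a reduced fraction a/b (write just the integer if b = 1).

Answer: 9018009/268435456

Derivation:
Let h be the number of horizontal steps (so 14-h are vertical). To end at (2,0) need (h+2)/2 right-steps and ((14-h)+0)/2 up-steps.
Sum over h with 2 ≤ h ≤ 14, h ≡ 0 (mod 2), 14-h ≡ 0 (mod 2):
h=2: C(14,2)·C(2,2)·C(12,6) = 91·1·924 = 84084
h=4: C(14,4)·C(4,3)·C(10,5) = 1001·4·252 = 1009008
h=6: C(14,6)·C(6,4)·C(8,4) = 3003·15·70 = 3153150
h=8: C(14,8)·C(8,5)·C(6,3) = 3003·56·20 = 3363360
h=10: C(14,10)·C(10,6)·C(4,2) = 1001·210·6 = 1261260
h=12: C(14,12)·C(12,7)·C(2,1) = 91·792·2 = 144144
h=14: C(14,14)·C(14,8)·C(0,0) = 1·3003·1 = 3003
Total favorable: 9018009
Total paths: 4^14 = 268435456
P = 9018009/268435456 = 9018009/268435456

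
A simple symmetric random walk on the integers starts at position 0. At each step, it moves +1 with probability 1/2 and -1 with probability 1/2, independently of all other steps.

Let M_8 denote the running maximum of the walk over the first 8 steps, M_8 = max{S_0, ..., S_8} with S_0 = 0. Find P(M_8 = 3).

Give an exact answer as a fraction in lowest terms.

Answer: 7/64

Derivation:
Let M_8 = max(S_0,...,S_8). Use the reflection principle: for j ≥ 1, #{paths with M_8 ≥ j} = #{S_8 ≥ j} + #{S_8 ≥ j+1}.
By reflection, #{M_8 ≥ 3} = #{S_8 ≥ 3} + #{S_8 ≥ 4} = 37 + 37 = 74.
#{M_8 ≥ 4} = #{S_8 ≥ 4} + #{S_8 ≥ 5} = 37 + 9 = 46.
#{M_8 = 3} = 74 - 46 = 28.
P(M_8 = 3) = 28/256 = 7/64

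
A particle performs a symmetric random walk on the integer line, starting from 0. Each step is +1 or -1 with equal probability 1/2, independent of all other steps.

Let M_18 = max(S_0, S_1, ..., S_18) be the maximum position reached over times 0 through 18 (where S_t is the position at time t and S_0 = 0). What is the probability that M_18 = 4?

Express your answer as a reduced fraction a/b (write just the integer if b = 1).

Answer: 1989/16384

Derivation:
Let M_18 = max(S_0,...,S_18). Use the reflection principle: for j ≥ 1, #{paths with M_18 ≥ j} = #{S_18 ≥ j} + #{S_18 ≥ j+1}.
By reflection, #{M_18 ≥ 4} = #{S_18 ≥ 4} + #{S_18 ≥ 5} = 63004 + 31180 = 94184.
#{M_18 ≥ 5} = #{S_18 ≥ 5} + #{S_18 ≥ 6} = 31180 + 31180 = 62360.
#{M_18 = 4} = 94184 - 62360 = 31824.
P(M_18 = 4) = 31824/262144 = 1989/16384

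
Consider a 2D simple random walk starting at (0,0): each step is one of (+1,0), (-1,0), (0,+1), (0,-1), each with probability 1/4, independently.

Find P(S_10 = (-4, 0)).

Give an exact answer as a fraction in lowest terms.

Let h be the number of horizontal steps (so 10-h are vertical). To end at (-4,0) need (h-4)/2 right-steps and ((10-h)+0)/2 up-steps.
Sum over h with 4 ≤ h ≤ 10, h ≡ 0 (mod 2), 10-h ≡ 0 (mod 2):
h=4: C(10,4)·C(4,0)·C(6,3) = 210·1·20 = 4200
h=6: C(10,6)·C(6,1)·C(4,2) = 210·6·6 = 7560
h=8: C(10,8)·C(8,2)·C(2,1) = 45·28·2 = 2520
h=10: C(10,10)·C(10,3)·C(0,0) = 1·120·1 = 120
Total favorable: 14400
Total paths: 4^10 = 1048576
P = 14400/1048576 = 225/16384

Answer: 225/16384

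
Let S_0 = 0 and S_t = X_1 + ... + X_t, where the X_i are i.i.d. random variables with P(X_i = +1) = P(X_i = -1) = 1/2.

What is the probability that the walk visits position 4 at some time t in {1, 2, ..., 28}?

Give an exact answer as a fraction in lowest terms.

Count via complement. Let g(t,s) = #length-t paths at position s with S_1..S_t all ≠ 4.
g(t,s) = g(t-1,s-1) + g(t-1,s+1) for s ≠ 4; g(t,4) = 0.
t=0: g(0,0)=1
t=1: g(1,-1)=1 g(1,1)=1
t=2: g(2,-2)=1 g(2,0)=2 g(2,2)=1
t=3: g(3,-3)=1 g(3,-1)=3 g(3,1)=3 g(3,3)=1
t=4: g(4,-4)=1 g(4,-2)=4 g(4,0)=6 g(4,2)=4
t=5: g(5,-5)=1 g(5,-3)=5 g(5,-1)=10 g(5,1)=10 g(5,3)=4
t=6: g(6,-6)=1 g(6,-4)=6 g(6,-2)=15 g(6,0)=20 g(6,2)=14
t=7: g(7,-7)=1 g(7,-5)=7 g(7,-3)=21 g(7,-1)=35 g(7,1)=34 g(7,3)=14
t=8: g(8,-8)=1 g(8,-6)=8 g(8,-4)=28 g(8,-2)=56 g(8,0)=69 g(8,2)=48
t=9: g(9,-9)=1 g(9,-7)=9 g(9,-5)=36 g(9,-3)=84 g(9,-1)=125 g(9,1)=117 g(9,3)=48
t=10: g(10,-10)=1 g(10,-8)=10 g(10,-6)=45 g(10,-4)=120 g(10,-2)=209 g(10,0)=242 g(10,2)=165
t=11: g(11,-11)=1 g(11,-9)=11 g(11,-7)=55 g(11,-5)=165 g(11,-3)=329 g(11,-1)=451 g(11,1)=407 g(11,3)=165
t=12: g(12,-12)=1 g(12,-10)=12 g(12,-8)=66 g(12,-6)=220 g(12,-4)=494 g(12,-2)=780 g(12,0)=858 g(12,2)=572
t=13: g(13,-13)=1 g(13,-11)=13 g(13,-9)=78 g(13,-7)=286 g(13,-5)=714 g(13,-3)=1274 g(13,-1)=1638 g(13,1)=1430 g(13,3)=572
t=14: g(14,-14)=1 g(14,-12)=14 g(14,-10)=91 g(14,-8)=364 g(14,-6)=1000 g(14,-4)=1988 g(14,-2)=2912 g(14,0)=3068 g(14,2)=2002
t=15: g(15,-15)=1 g(15,-13)=15 g(15,-11)=105 g(15,-9)=455 g(15,-7)=1364 g(15,-5)=2988 g(15,-3)=4900 g(15,-1)=5980 g(15,1)=5070 g(15,3)=2002
t=16: g(16,-16)=1 g(16,-14)=16 g(16,-12)=120 g(16,-10)=560 g(16,-8)=1819 g(16,-6)=4352 g(16,-4)=7888 g(16,-2)=10880 g(16,0)=11050 g(16,2)=7072
t=17: g(17,-17)=1 g(17,-15)=17 g(17,-13)=136 g(17,-11)=680 g(17,-9)=2379 g(17,-7)=6171 g(17,-5)=12240 g(17,-3)=18768 g(17,-1)=21930 g(17,1)=18122 g(17,3)=7072
t=18: g(18,-18)=1 g(18,-16)=18 g(18,-14)=153 g(18,-12)=816 g(18,-10)=3059 g(18,-8)=8550 g(18,-6)=18411 g(18,-4)=31008 g(18,-2)=40698 g(18,0)=40052 g(18,2)=25194
t=19: g(19,-19)=1 g(19,-17)=19 g(19,-15)=171 g(19,-13)=969 g(19,-11)=3875 g(19,-9)=11609 g(19,-7)=26961 g(19,-5)=49419 g(19,-3)=71706 g(19,-1)=80750 g(19,1)=65246 g(19,3)=25194
t=20: g(20,-20)=1 g(20,-18)=20 g(20,-16)=190 g(20,-14)=1140 g(20,-12)=4844 g(20,-10)=15484 g(20,-8)=38570 g(20,-6)=76380 g(20,-4)=121125 g(20,-2)=152456 g(20,0)=145996 g(20,2)=90440
t=21: g(21,-21)=1 g(21,-19)=21 g(21,-17)=210 g(21,-15)=1330 g(21,-13)=5984 g(21,-11)=20328 g(21,-9)=54054 g(21,-7)=114950 g(21,-5)=197505 g(21,-3)=273581 g(21,-1)=298452 g(21,1)=236436 g(21,3)=90440
t=22: g(22,-22)=1 g(22,-20)=22 g(22,-18)=231 g(22,-16)=1540 g(22,-14)=7314 g(22,-12)=26312 g(22,-10)=74382 g(22,-8)=169004 g(22,-6)=312455 g(22,-4)=471086 g(22,-2)=572033 g(22,0)=534888 g(22,2)=326876
t=23: g(23,-23)=1 g(23,-21)=23 g(23,-19)=253 g(23,-17)=1771 g(23,-15)=8854 g(23,-13)=33626 g(23,-11)=100694 g(23,-9)=243386 g(23,-7)=481459 g(23,-5)=783541 g(23,-3)=1043119 g(23,-1)=1106921 g(23,1)=861764 g(23,3)=326876
t=24: g(24,-24)=1 g(24,-22)=24 g(24,-20)=276 g(24,-18)=2024 g(24,-16)=10625 g(24,-14)=42480 g(24,-12)=134320 g(24,-10)=344080 g(24,-8)=724845 g(24,-6)=1265000 g(24,-4)=1826660 g(24,-2)=2150040 g(24,0)=1968685 g(24,2)=1188640
t=25: g(25,-25)=1 g(25,-23)=25 g(25,-21)=300 g(25,-19)=2300 g(25,-17)=12649 g(25,-15)=53105 g(25,-13)=176800 g(25,-11)=478400 g(25,-9)=1068925 g(25,-7)=1989845 g(25,-5)=3091660 g(25,-3)=3976700 g(25,-1)=4118725 g(25,1)=3157325 g(25,3)=1188640
t=26: g(26,-26)=1 g(26,-24)=26 g(26,-22)=325 g(26,-20)=2600 g(26,-18)=14949 g(26,-16)=65754 g(26,-14)=229905 g(26,-12)=655200 g(26,-10)=1547325 g(26,-8)=3058770 g(26,-6)=5081505 g(26,-4)=7068360 g(26,-2)=8095425 g(26,0)=7276050 g(26,2)=4345965
t=27: g(27,-27)=1 g(27,-25)=27 g(27,-23)=351 g(27,-21)=2925 g(27,-19)=17549 g(27,-17)=80703 g(27,-15)=295659 g(27,-13)=885105 g(27,-11)=2202525 g(27,-9)=4606095 g(27,-7)=8140275 g(27,-5)=12149865 g(27,-3)=15163785 g(27,-1)=15371475 g(27,1)=11622015 g(27,3)=4345965
t=28: g(28,-28)=1 g(28,-26)=28 g(28,-24)=378 g(28,-22)=3276 g(28,-20)=20474 g(28,-18)=98252 g(28,-16)=376362 g(28,-14)=1180764 g(28,-12)=3087630 g(28,-10)=6808620 g(28,-8)=12746370 g(28,-6)=20290140 g(28,-4)=27313650 g(28,-2)=30535260 g(28,0)=26993490 g(28,2)=15967980
Paths never hitting 4: Σ_s g(28,s) = 145422675
Paths hitting 4: 2^28 - 145422675 = 123012781
P = 123012781/268435456 = 123012781/268435456

Answer: 123012781/268435456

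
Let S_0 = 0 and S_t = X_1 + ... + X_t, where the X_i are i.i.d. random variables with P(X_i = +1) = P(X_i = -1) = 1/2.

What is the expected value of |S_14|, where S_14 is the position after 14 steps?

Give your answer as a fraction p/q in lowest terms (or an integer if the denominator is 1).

S_14 takes values m ≡ 0 (mod 2) with |m| ≤ 14; P(S_14=m) = C(14,(14+m)/2)/2^14.
Total paths: 2^14 = 16384
Distribution: P(S=-14)=1/16384, P(S=-12)=14/16384, P(S=-10)=91/16384, P(S=-8)=364/16384, P(S=-6)=1001/16384, P(S=-4)=2002/16384, P(S=-2)=3003/16384, P(S=0)=3432/16384, P(S=2)=3003/16384, P(S=4)=2002/16384, P(S=6)=1001/16384, P(S=8)=364/16384, P(S=10)=91/16384, P(S=12)=14/16384, P(S=14)=1/16384
E[|S_14|] = Σ_m |m|·P(S_14=m) = 48048/16384 = 3003/1024

Answer: 3003/1024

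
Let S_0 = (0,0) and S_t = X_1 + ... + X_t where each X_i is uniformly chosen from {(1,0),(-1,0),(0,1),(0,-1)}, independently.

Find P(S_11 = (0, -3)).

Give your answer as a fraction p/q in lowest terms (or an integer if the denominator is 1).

Let h be the number of horizontal steps (so 11-h are vertical). To end at (0,-3) need (h+0)/2 right-steps and ((11-h)-3)/2 up-steps.
Sum over h with 0 ≤ h ≤ 8, h ≡ 0 (mod 2), 11-h ≡ 1 (mod 2):
h=0: C(11,0)·C(0,0)·C(11,4) = 1·1·330 = 330
h=2: C(11,2)·C(2,1)·C(9,3) = 55·2·84 = 9240
h=4: C(11,4)·C(4,2)·C(7,2) = 330·6·21 = 41580
h=6: C(11,6)·C(6,3)·C(5,1) = 462·20·5 = 46200
h=8: C(11,8)·C(8,4)·C(3,0) = 165·70·1 = 11550
Total favorable: 108900
Total paths: 4^11 = 4194304
P = 108900/4194304 = 27225/1048576

Answer: 27225/1048576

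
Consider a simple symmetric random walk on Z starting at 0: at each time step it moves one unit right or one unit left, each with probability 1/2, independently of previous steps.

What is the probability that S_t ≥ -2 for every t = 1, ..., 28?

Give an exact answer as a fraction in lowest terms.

Let f(t,s) = #length-t paths at position s with S_1..S_t all ≥ -2.
f(t,s) = f(t-1,s-1) + f(t-1,s+1) for s ≥ -2; f(t,s) = 0 for s < -2.
t=0: f(0,0)=1
t=1: f(1,-1)=1 f(1,1)=1
t=2: f(2,-2)=1 f(2,0)=2 f(2,2)=1
t=3: f(3,-1)=3 f(3,1)=3 f(3,3)=1
t=4: f(4,-2)=3 f(4,0)=6 f(4,2)=4 f(4,4)=1
t=5: f(5,-1)=9 f(5,1)=10 f(5,3)=5 f(5,5)=1
t=6: f(6,-2)=9 f(6,0)=19 f(6,2)=15 f(6,4)=6 f(6,6)=1
t=7: f(7,-1)=28 f(7,1)=34 f(7,3)=21 f(7,5)=7 f(7,7)=1
t=8: f(8,-2)=28 f(8,0)=62 f(8,2)=55 f(8,4)=28 f(8,6)=8 f(8,8)=1
t=9: f(9,-1)=90 f(9,1)=117 f(9,3)=83 f(9,5)=36 f(9,7)=9 f(9,9)=1
t=10: f(10,-2)=90 f(10,0)=207 f(10,2)=200 f(10,4)=119 f(10,6)=45 f(10,8)=10 f(10,10)=1
t=11: f(11,-1)=297 f(11,1)=407 f(11,3)=319 f(11,5)=164 f(11,7)=55 f(11,9)=11 f(11,11)=1
t=12: f(12,-2)=297 f(12,0)=704 f(12,2)=726 f(12,4)=483 f(12,6)=219 f(12,8)=66 f(12,10)=12 f(12,12)=1
t=13: f(13,-1)=1001 f(13,1)=1430 f(13,3)=1209 f(13,5)=702 f(13,7)=285 f(13,9)=78 f(13,11)=13 f(13,13)=1
t=14: f(14,-2)=1001 f(14,0)=2431 f(14,2)=2639 f(14,4)=1911 f(14,6)=987 f(14,8)=363 f(14,10)=91 f(14,12)=14 f(14,14)=1
t=15: f(15,-1)=3432 f(15,1)=5070 f(15,3)=4550 f(15,5)=2898 f(15,7)=1350 f(15,9)=454 f(15,11)=105 f(15,13)=15 f(15,15)=1
t=16: f(16,-2)=3432 f(16,0)=8502 f(16,2)=9620 f(16,4)=7448 f(16,6)=4248 f(16,8)=1804 f(16,10)=559 f(16,12)=120 f(16,14)=16 f(16,16)=1
t=17: f(17,-1)=11934 f(17,1)=18122 f(17,3)=17068 f(17,5)=11696 f(17,7)=6052 f(17,9)=2363 f(17,11)=679 f(17,13)=136 f(17,15)=17 f(17,17)=1
t=18: f(18,-2)=11934 f(18,0)=30056 f(18,2)=35190 f(18,4)=28764 f(18,6)=17748 f(18,8)=8415 f(18,10)=3042 f(18,12)=815 f(18,14)=153 f(18,16)=18 f(18,18)=1
t=19: f(19,-1)=41990 f(19,1)=65246 f(19,3)=63954 f(19,5)=46512 f(19,7)=26163 f(19,9)=11457 f(19,11)=3857 f(19,13)=968 f(19,15)=171 f(19,17)=19 f(19,19)=1
t=20: f(20,-2)=41990 f(20,0)=107236 f(20,2)=129200 f(20,4)=110466 f(20,6)=72675 f(20,8)=37620 f(20,10)=15314 f(20,12)=4825 f(20,14)=1139 f(20,16)=190 f(20,18)=20 f(20,20)=1
t=21: f(21,-1)=149226 f(21,1)=236436 f(21,3)=239666 f(21,5)=183141 f(21,7)=110295 f(21,9)=52934 f(21,11)=20139 f(21,13)=5964 f(21,15)=1329 f(21,17)=210 f(21,19)=21 f(21,21)=1
t=22: f(22,-2)=149226 f(22,0)=385662 f(22,2)=476102 f(22,4)=422807 f(22,6)=293436 f(22,8)=163229 f(22,10)=73073 f(22,12)=26103 f(22,14)=7293 f(22,16)=1539 f(22,18)=231 f(22,20)=22 f(22,22)=1
t=23: f(23,-1)=534888 f(23,1)=861764 f(23,3)=898909 f(23,5)=716243 f(23,7)=456665 f(23,9)=236302 f(23,11)=99176 f(23,13)=33396 f(23,15)=8832 f(23,17)=1770 f(23,19)=253 f(23,21)=23 f(23,23)=1
t=24: f(24,-2)=534888 f(24,0)=1396652 f(24,2)=1760673 f(24,4)=1615152 f(24,6)=1172908 f(24,8)=692967 f(24,10)=335478 f(24,12)=132572 f(24,14)=42228 f(24,16)=10602 f(24,18)=2023 f(24,20)=276 f(24,22)=24 f(24,24)=1
t=25: f(25,-1)=1931540 f(25,1)=3157325 f(25,3)=3375825 f(25,5)=2788060 f(25,7)=1865875 f(25,9)=1028445 f(25,11)=468050 f(25,13)=174800 f(25,15)=52830 f(25,17)=12625 f(25,19)=2299 f(25,21)=300 f(25,23)=25 f(25,25)=1
t=26: f(26,-2)=1931540 f(26,0)=5088865 f(26,2)=6533150 f(26,4)=6163885 f(26,6)=4653935 f(26,8)=2894320 f(26,10)=1496495 f(26,12)=642850 f(26,14)=227630 f(26,16)=65455 f(26,18)=14924 f(26,20)=2599 f(26,22)=325 f(26,24)=26 f(26,26)=1
t=27: f(27,-1)=7020405 f(27,1)=11622015 f(27,3)=12697035 f(27,5)=10817820 f(27,7)=7548255 f(27,9)=4390815 f(27,11)=2139345 f(27,13)=870480 f(27,15)=293085 f(27,17)=80379 f(27,19)=17523 f(27,21)=2924 f(27,23)=351 f(27,25)=27 f(27,27)=1
t=28: f(28,-2)=7020405 f(28,0)=18642420 f(28,2)=24319050 f(28,4)=23514855 f(28,6)=18366075 f(28,8)=11939070 f(28,10)=6530160 f(28,12)=3009825 f(28,14)=1163565 f(28,16)=373464 f(28,18)=97902 f(28,20)=20447 f(28,22)=3275 f(28,24)=378 f(28,26)=28 f(28,28)=1
Σ_s f(28,s) = 115000920
P = 115000920/268435456 = 14375115/33554432

Answer: 14375115/33554432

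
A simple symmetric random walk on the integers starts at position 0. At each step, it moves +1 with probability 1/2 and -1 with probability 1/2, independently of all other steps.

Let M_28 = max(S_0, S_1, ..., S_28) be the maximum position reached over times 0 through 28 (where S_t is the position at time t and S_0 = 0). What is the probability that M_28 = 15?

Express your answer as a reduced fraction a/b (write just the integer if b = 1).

Answer: 94185/67108864

Derivation:
Let M_28 = max(S_0,...,S_28). Use the reflection principle: for j ≥ 1, #{paths with M_28 ≥ j} = #{S_28 ≥ j} + #{S_28 ≥ j+1}.
By reflection, #{M_28 ≥ 15} = #{S_28 ≥ 15} + #{S_28 ≥ 16} = 499178 + 499178 = 998356.
#{M_28 ≥ 16} = #{S_28 ≥ 16} + #{S_28 ≥ 17} = 499178 + 122438 = 621616.
#{M_28 = 15} = 998356 - 621616 = 376740.
P(M_28 = 15) = 376740/268435456 = 94185/67108864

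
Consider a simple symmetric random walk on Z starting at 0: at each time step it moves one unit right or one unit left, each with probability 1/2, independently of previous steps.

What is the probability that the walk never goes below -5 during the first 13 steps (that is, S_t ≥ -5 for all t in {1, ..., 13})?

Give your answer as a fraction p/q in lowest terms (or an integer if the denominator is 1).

Answer: 1859/2048

Derivation:
Let f(t,s) = #length-t paths at position s with S_1..S_t all ≥ -5.
f(t,s) = f(t-1,s-1) + f(t-1,s+1) for s ≥ -5; f(t,s) = 0 for s < -5.
t=0: f(0,0)=1
t=1: f(1,-1)=1 f(1,1)=1
t=2: f(2,-2)=1 f(2,0)=2 f(2,2)=1
t=3: f(3,-3)=1 f(3,-1)=3 f(3,1)=3 f(3,3)=1
t=4: f(4,-4)=1 f(4,-2)=4 f(4,0)=6 f(4,2)=4 f(4,4)=1
t=5: f(5,-5)=1 f(5,-3)=5 f(5,-1)=10 f(5,1)=10 f(5,3)=5 f(5,5)=1
t=6: f(6,-4)=6 f(6,-2)=15 f(6,0)=20 f(6,2)=15 f(6,4)=6 f(6,6)=1
t=7: f(7,-5)=6 f(7,-3)=21 f(7,-1)=35 f(7,1)=35 f(7,3)=21 f(7,5)=7 f(7,7)=1
t=8: f(8,-4)=27 f(8,-2)=56 f(8,0)=70 f(8,2)=56 f(8,4)=28 f(8,6)=8 f(8,8)=1
t=9: f(9,-5)=27 f(9,-3)=83 f(9,-1)=126 f(9,1)=126 f(9,3)=84 f(9,5)=36 f(9,7)=9 f(9,9)=1
t=10: f(10,-4)=110 f(10,-2)=209 f(10,0)=252 f(10,2)=210 f(10,4)=120 f(10,6)=45 f(10,8)=10 f(10,10)=1
t=11: f(11,-5)=110 f(11,-3)=319 f(11,-1)=461 f(11,1)=462 f(11,3)=330 f(11,5)=165 f(11,7)=55 f(11,9)=11 f(11,11)=1
t=12: f(12,-4)=429 f(12,-2)=780 f(12,0)=923 f(12,2)=792 f(12,4)=495 f(12,6)=220 f(12,8)=66 f(12,10)=12 f(12,12)=1
t=13: f(13,-5)=429 f(13,-3)=1209 f(13,-1)=1703 f(13,1)=1715 f(13,3)=1287 f(13,5)=715 f(13,7)=286 f(13,9)=78 f(13,11)=13 f(13,13)=1
Σ_s f(13,s) = 7436
P = 7436/8192 = 1859/2048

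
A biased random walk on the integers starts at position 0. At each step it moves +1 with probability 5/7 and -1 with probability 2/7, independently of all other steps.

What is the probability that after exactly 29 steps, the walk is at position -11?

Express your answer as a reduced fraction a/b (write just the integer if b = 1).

Answer: 2930104320000000000/459986536544739960976801

Derivation:
To reach position -11 after 29 steps: need 9 steps of +1 and 20 steps of -1.
Number of such sequences: C(29,9) = 10015005
Each has probability (5/7)^9 · (2/7)^20 = 2048000000000/3219905755813179726837607
P = 10015005 · 2048000000000/3219905755813179726837607 = 2930104320000000000/459986536544739960976801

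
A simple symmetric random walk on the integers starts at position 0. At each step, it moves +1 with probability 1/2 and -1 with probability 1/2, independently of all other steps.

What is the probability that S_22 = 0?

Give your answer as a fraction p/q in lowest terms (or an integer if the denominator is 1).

To return to 0 after 22 steps: need exactly 11 steps of +1 and 11 of -1.
Favorable paths: C(22,11) = 705432
Total paths: 2^22 = 4194304
P = 705432/4194304 = 88179/524288

Answer: 88179/524288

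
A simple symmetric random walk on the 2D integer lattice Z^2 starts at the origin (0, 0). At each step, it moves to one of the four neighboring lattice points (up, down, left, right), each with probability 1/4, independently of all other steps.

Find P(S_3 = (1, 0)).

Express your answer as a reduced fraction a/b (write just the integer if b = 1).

Answer: 9/64

Derivation:
Let h be the number of horizontal steps (so 3-h are vertical). To end at (1,0) need (h+1)/2 right-steps and ((3-h)+0)/2 up-steps.
Sum over h with 1 ≤ h ≤ 3, h ≡ 1 (mod 2), 3-h ≡ 0 (mod 2):
h=1: C(3,1)·C(1,1)·C(2,1) = 3·1·2 = 6
h=3: C(3,3)·C(3,2)·C(0,0) = 1·3·1 = 3
Total favorable: 9
Total paths: 4^3 = 64
P = 9/64 = 9/64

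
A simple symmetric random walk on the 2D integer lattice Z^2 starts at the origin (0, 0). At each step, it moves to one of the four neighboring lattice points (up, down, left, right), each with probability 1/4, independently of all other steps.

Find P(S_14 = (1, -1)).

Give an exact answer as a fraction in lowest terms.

Answer: 1288287/33554432

Derivation:
Let h be the number of horizontal steps (so 14-h are vertical). To end at (1,-1) need (h+1)/2 right-steps and ((14-h)-1)/2 up-steps.
Sum over h with 1 ≤ h ≤ 13, h ≡ 1 (mod 2), 14-h ≡ 1 (mod 2):
h=1: C(14,1)·C(1,1)·C(13,6) = 14·1·1716 = 24024
h=3: C(14,3)·C(3,2)·C(11,5) = 364·3·462 = 504504
h=5: C(14,5)·C(5,3)·C(9,4) = 2002·10·126 = 2522520
h=7: C(14,7)·C(7,4)·C(7,3) = 3432·35·35 = 4204200
h=9: C(14,9)·C(9,5)·C(5,2) = 2002·126·10 = 2522520
h=11: C(14,11)·C(11,6)·C(3,1) = 364·462·3 = 504504
h=13: C(14,13)·C(13,7)·C(1,0) = 14·1716·1 = 24024
Total favorable: 10306296
Total paths: 4^14 = 268435456
P = 10306296/268435456 = 1288287/33554432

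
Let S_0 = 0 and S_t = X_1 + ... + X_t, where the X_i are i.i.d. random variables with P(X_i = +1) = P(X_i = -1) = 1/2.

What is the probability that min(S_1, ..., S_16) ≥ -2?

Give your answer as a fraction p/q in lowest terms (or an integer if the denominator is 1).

Answer: 17875/32768

Derivation:
Let f(t,s) = #length-t paths at position s with S_1..S_t all ≥ -2.
f(t,s) = f(t-1,s-1) + f(t-1,s+1) for s ≥ -2; f(t,s) = 0 for s < -2.
t=0: f(0,0)=1
t=1: f(1,-1)=1 f(1,1)=1
t=2: f(2,-2)=1 f(2,0)=2 f(2,2)=1
t=3: f(3,-1)=3 f(3,1)=3 f(3,3)=1
t=4: f(4,-2)=3 f(4,0)=6 f(4,2)=4 f(4,4)=1
t=5: f(5,-1)=9 f(5,1)=10 f(5,3)=5 f(5,5)=1
t=6: f(6,-2)=9 f(6,0)=19 f(6,2)=15 f(6,4)=6 f(6,6)=1
t=7: f(7,-1)=28 f(7,1)=34 f(7,3)=21 f(7,5)=7 f(7,7)=1
t=8: f(8,-2)=28 f(8,0)=62 f(8,2)=55 f(8,4)=28 f(8,6)=8 f(8,8)=1
t=9: f(9,-1)=90 f(9,1)=117 f(9,3)=83 f(9,5)=36 f(9,7)=9 f(9,9)=1
t=10: f(10,-2)=90 f(10,0)=207 f(10,2)=200 f(10,4)=119 f(10,6)=45 f(10,8)=10 f(10,10)=1
t=11: f(11,-1)=297 f(11,1)=407 f(11,3)=319 f(11,5)=164 f(11,7)=55 f(11,9)=11 f(11,11)=1
t=12: f(12,-2)=297 f(12,0)=704 f(12,2)=726 f(12,4)=483 f(12,6)=219 f(12,8)=66 f(12,10)=12 f(12,12)=1
t=13: f(13,-1)=1001 f(13,1)=1430 f(13,3)=1209 f(13,5)=702 f(13,7)=285 f(13,9)=78 f(13,11)=13 f(13,13)=1
t=14: f(14,-2)=1001 f(14,0)=2431 f(14,2)=2639 f(14,4)=1911 f(14,6)=987 f(14,8)=363 f(14,10)=91 f(14,12)=14 f(14,14)=1
t=15: f(15,-1)=3432 f(15,1)=5070 f(15,3)=4550 f(15,5)=2898 f(15,7)=1350 f(15,9)=454 f(15,11)=105 f(15,13)=15 f(15,15)=1
t=16: f(16,-2)=3432 f(16,0)=8502 f(16,2)=9620 f(16,4)=7448 f(16,6)=4248 f(16,8)=1804 f(16,10)=559 f(16,12)=120 f(16,14)=16 f(16,16)=1
Σ_s f(16,s) = 35750
P = 35750/65536 = 17875/32768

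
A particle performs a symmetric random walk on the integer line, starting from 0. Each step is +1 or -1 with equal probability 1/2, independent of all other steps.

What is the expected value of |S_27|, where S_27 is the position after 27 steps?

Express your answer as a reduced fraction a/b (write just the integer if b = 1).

S_27 takes values m ≡ 1 (mod 2) with |m| ≤ 27; P(S_27=m) = C(27,(27+m)/2)/2^27.
Total paths: 2^27 = 134217728
Distribution: P(S=-27)=1/134217728, P(S=-25)=27/134217728, P(S=-23)=351/134217728, P(S=-21)=2925/134217728, P(S=-19)=17550/134217728, P(S=-17)=80730/134217728, P(S=-15)=296010/134217728, P(S=-13)=888030/134217728, P(S=-11)=2220075/134217728, P(S=-9)=4686825/134217728, P(S=-7)=8436285/134217728, P(S=-5)=13037895/134217728, P(S=-3)=17383860/134217728, P(S=-1)=20058300/134217728, P(S=1)=20058300/134217728, P(S=3)=17383860/134217728, P(S=5)=13037895/134217728, P(S=7)=8436285/134217728, P(S=9)=4686825/134217728, P(S=11)=2220075/134217728, P(S=13)=888030/134217728, P(S=15)=296010/134217728, P(S=17)=80730/134217728, P(S=19)=17550/134217728, P(S=21)=2925/134217728, P(S=23)=351/134217728, P(S=25)=27/134217728, P(S=27)=1/134217728
E[|S_27|] = Σ_m |m|·P(S_27=m) = 561632400/134217728 = 35102025/8388608

Answer: 35102025/8388608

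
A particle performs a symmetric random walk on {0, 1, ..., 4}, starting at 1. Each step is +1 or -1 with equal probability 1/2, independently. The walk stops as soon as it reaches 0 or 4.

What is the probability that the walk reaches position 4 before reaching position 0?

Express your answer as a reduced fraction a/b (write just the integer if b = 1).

Answer: 1/4

Derivation:
Symmetric walk (p = 1/2): the harmonic-function argument gives P(hit 4 before 0 | start at 1) = a/N.
P = 1/4 = 1/4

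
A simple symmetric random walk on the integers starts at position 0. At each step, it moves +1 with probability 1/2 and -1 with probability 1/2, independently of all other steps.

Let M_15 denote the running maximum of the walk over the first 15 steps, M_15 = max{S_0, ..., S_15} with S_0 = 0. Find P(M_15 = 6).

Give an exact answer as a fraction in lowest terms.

Answer: 1365/32768

Derivation:
Let M_15 = max(S_0,...,S_15). Use the reflection principle: for j ≥ 1, #{paths with M_15 ≥ j} = #{S_15 ≥ j} + #{S_15 ≥ j+1}.
By reflection, #{M_15 ≥ 6} = #{S_15 ≥ 6} + #{S_15 ≥ 7} = 1941 + 1941 = 3882.
#{M_15 ≥ 7} = #{S_15 ≥ 7} + #{S_15 ≥ 8} = 1941 + 576 = 2517.
#{M_15 = 6} = 3882 - 2517 = 1365.
P(M_15 = 6) = 1365/32768 = 1365/32768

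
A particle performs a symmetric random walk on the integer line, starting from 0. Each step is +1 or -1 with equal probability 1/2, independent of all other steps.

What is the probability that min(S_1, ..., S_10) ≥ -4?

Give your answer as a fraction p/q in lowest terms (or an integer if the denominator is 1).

Answer: 57/64

Derivation:
Let f(t,s) = #length-t paths at position s with S_1..S_t all ≥ -4.
f(t,s) = f(t-1,s-1) + f(t-1,s+1) for s ≥ -4; f(t,s) = 0 for s < -4.
t=0: f(0,0)=1
t=1: f(1,-1)=1 f(1,1)=1
t=2: f(2,-2)=1 f(2,0)=2 f(2,2)=1
t=3: f(3,-3)=1 f(3,-1)=3 f(3,1)=3 f(3,3)=1
t=4: f(4,-4)=1 f(4,-2)=4 f(4,0)=6 f(4,2)=4 f(4,4)=1
t=5: f(5,-3)=5 f(5,-1)=10 f(5,1)=10 f(5,3)=5 f(5,5)=1
t=6: f(6,-4)=5 f(6,-2)=15 f(6,0)=20 f(6,2)=15 f(6,4)=6 f(6,6)=1
t=7: f(7,-3)=20 f(7,-1)=35 f(7,1)=35 f(7,3)=21 f(7,5)=7 f(7,7)=1
t=8: f(8,-4)=20 f(8,-2)=55 f(8,0)=70 f(8,2)=56 f(8,4)=28 f(8,6)=8 f(8,8)=1
t=9: f(9,-3)=75 f(9,-1)=125 f(9,1)=126 f(9,3)=84 f(9,5)=36 f(9,7)=9 f(9,9)=1
t=10: f(10,-4)=75 f(10,-2)=200 f(10,0)=251 f(10,2)=210 f(10,4)=120 f(10,6)=45 f(10,8)=10 f(10,10)=1
Σ_s f(10,s) = 912
P = 912/1024 = 57/64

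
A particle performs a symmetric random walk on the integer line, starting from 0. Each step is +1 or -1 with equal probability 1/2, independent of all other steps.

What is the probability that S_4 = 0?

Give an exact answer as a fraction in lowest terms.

To return to 0 after 4 steps: need exactly 2 steps of +1 and 2 of -1.
Favorable paths: C(4,2) = 6
Total paths: 2^4 = 16
P = 6/16 = 3/8

Answer: 3/8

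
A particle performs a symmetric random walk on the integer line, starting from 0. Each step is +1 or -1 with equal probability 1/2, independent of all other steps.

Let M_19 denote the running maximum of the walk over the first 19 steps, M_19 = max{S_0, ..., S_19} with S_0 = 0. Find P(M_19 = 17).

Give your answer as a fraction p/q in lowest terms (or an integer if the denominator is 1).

Answer: 19/524288

Derivation:
Let M_19 = max(S_0,...,S_19). Use the reflection principle: for j ≥ 1, #{paths with M_19 ≥ j} = #{S_19 ≥ j} + #{S_19 ≥ j+1}.
By reflection, #{M_19 ≥ 17} = #{S_19 ≥ 17} + #{S_19 ≥ 18} = 20 + 1 = 21.
#{M_19 ≥ 18} = #{S_19 ≥ 18} + #{S_19 ≥ 19} = 1 + 1 = 2.
#{M_19 = 17} = 21 - 2 = 19.
P(M_19 = 17) = 19/524288 = 19/524288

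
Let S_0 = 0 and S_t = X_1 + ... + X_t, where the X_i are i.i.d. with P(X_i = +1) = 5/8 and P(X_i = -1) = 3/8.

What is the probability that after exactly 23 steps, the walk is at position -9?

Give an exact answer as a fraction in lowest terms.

To reach position -9 after 23 steps: need 7 steps of +1 and 16 steps of -1.
Number of such sequences: C(23,7) = 245157
Each has probability (5/8)^7 · (3/8)^16 = 3363025078125/590295810358705651712
P = 245157 · 3363025078125/590295810358705651712 = 824469139077890625/590295810358705651712

Answer: 824469139077890625/590295810358705651712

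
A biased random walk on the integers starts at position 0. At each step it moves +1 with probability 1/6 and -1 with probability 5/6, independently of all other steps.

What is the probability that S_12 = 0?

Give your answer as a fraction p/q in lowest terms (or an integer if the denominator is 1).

Answer: 1203125/181398528

Derivation:
To be at 0 after 12 steps: need exactly 6 steps of +1 and 6 of -1.
Number of such sequences: C(12,6) = 924
Each has probability (1/6)^6 · (5/6)^6 = 15625/2176782336
P = 924 · 15625/2176782336 = 1203125/181398528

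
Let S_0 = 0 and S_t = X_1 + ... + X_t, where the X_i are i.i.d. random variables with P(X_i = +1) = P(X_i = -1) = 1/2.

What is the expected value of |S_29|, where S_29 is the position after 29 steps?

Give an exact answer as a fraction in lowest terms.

S_29 takes values m ≡ 1 (mod 2) with |m| ≤ 29; P(S_29=m) = C(29,(29+m)/2)/2^29.
Total paths: 2^29 = 536870912
Distribution: P(S=-29)=1/536870912, P(S=-27)=29/536870912, P(S=-25)=406/536870912, P(S=-23)=3654/536870912, P(S=-21)=23751/536870912, P(S=-19)=118755/536870912, P(S=-17)=475020/536870912, P(S=-15)=1560780/536870912, P(S=-13)=4292145/536870912, P(S=-11)=10015005/536870912, P(S=-9)=20030010/536870912, P(S=-7)=34597290/536870912, P(S=-5)=51895935/536870912, P(S=-3)=67863915/536870912, P(S=-1)=77558760/536870912, P(S=1)=77558760/536870912, P(S=3)=67863915/536870912, P(S=5)=51895935/536870912, P(S=7)=34597290/536870912, P(S=9)=20030010/536870912, P(S=11)=10015005/536870912, P(S=13)=4292145/536870912, P(S=15)=1560780/536870912, P(S=17)=475020/536870912, P(S=19)=118755/536870912, P(S=21)=23751/536870912, P(S=23)=3654/536870912, P(S=25)=406/536870912, P(S=27)=29/536870912, P(S=29)=1/536870912
E[|S_29|] = Σ_m |m|·P(S_29=m) = 2326762800/536870912 = 145422675/33554432

Answer: 145422675/33554432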